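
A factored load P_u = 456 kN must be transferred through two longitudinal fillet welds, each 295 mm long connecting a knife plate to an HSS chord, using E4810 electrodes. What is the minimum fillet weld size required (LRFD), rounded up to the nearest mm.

w = 6 mm

E48XX → F_EXX = 480 MPa.
Total weld length L = 590 mm.
Required throat t_e = P_u / (φ × 0.6 F_EXX × L) = 456 / (0.75 × 0.6 × 480 × 590 × 10⁻³) = 3.578 mm.
Required leg w = t_e / 0.707 = 5.061 mm → use 6 mm.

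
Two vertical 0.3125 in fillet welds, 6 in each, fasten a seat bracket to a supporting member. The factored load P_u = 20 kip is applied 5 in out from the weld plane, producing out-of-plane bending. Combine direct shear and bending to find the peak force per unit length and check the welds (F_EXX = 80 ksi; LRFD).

L_w = 2 × 6 = 12 in; section modulus (unit throat) S = 2 × L²/6 = 12 in².
Direct shear f_v = P/L_w = 20/12 = 1.667 kip/in.
Moment M = P × e = 20 × 5 = 100 kip·in; bending f_b = M/S = 8.333 kip/in.
f_max = √(f_v² + f_b²) = √(1.667² + 8.333²) = 8.498 kip/in.
φr_n = 0.75 × 0.6 × 80 × (0.707 × 0.3125) = 7.954 kip/in → NOT adequate.

f_max ≈ 8.5 kip/in; NOT adequate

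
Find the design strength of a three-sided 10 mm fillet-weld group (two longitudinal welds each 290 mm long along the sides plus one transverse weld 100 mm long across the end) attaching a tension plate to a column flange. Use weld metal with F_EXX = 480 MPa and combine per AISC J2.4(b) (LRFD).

φR_n ≈ 1040 kN

t_e = 0.707 × 10 = 7.07 mm.
R_nwl = 0.6 × 480 × 7.07 × 580 × 10⁻³ = 1181 kN (longitudinal, 2 welds).
R_nwt = 0.6 × 480 × 7.07 × 100 × 10⁻³ = 203.6 kN (transverse, base value).
(i) R_nwl + R_nwt = 1385 kN; (ii) 0.85 R_nwl + 1.5 R_nwt = 1309 kN.
R_n = max = 1385 kN [governs: (i)]; φR_n = 1038 kN.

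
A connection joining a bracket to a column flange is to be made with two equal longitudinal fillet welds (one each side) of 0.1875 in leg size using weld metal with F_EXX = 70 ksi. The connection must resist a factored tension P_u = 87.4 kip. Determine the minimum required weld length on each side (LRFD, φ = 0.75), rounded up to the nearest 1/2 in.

L = 10.5 in on each side

Throat t_e = 0.707 × 0.1875 = 0.1326 in.
φr_n = 0.75 × 0.6 × 70 × 0.1326 = 4.176 kip/in.
L_req = P_u / φr_n = 87.4 / 4.176 = 20.93 in total.
Per side: 20.93 / 2 = 10.47 in.
Round up → use L = 10.5 in on each side.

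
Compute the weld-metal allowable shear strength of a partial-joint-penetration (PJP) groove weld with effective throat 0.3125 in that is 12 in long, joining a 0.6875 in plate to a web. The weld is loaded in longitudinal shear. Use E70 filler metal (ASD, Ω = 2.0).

E70XX → F_EXX = 70 ksi.
Effective throat (given) t_e = 0.3125 in.
A_we = 0.3125 × 12 = 3.75 in².
F_nw = 0.6 F_EXX = 42 ksi.
R_n/Ω = (42 × 3.75) / 2.0 = 78.75 kip.

R_n/Ω ≈ 78.8 kip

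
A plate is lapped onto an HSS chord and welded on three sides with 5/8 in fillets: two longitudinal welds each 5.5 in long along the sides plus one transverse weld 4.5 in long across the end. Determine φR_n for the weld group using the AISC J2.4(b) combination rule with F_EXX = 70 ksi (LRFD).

t_e = 0.707 × 0.625 = 0.4419 in.
R_nwl = 0.6 × 70 × 0.4419 × 11 = 204.1 kip (longitudinal, 2 welds).
R_nwt = 0.6 × 70 × 0.4419 × 4.5 = 83.51 kip (transverse, base value).
(i) R_nwl + R_nwt = 287.7 kip; (ii) 0.85 R_nwl + 1.5 R_nwt = 298.8 kip.
R_n = max = 298.8 kip [governs: (ii)]; φR_n = 224.1 kip.

φR_n ≈ 224 kip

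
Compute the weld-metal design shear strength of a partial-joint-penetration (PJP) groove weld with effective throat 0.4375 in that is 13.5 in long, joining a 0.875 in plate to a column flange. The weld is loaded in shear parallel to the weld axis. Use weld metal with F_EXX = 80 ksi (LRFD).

φR_n ≈ 213 kip

Effective throat (given) t_e = 0.4375 in.
A_we = 0.4375 × 13.5 = 5.906 in².
F_nw = 0.6 F_EXX = 48 ksi.
φR_n = 0.75 × 48 × 5.906 = 212.6 kip.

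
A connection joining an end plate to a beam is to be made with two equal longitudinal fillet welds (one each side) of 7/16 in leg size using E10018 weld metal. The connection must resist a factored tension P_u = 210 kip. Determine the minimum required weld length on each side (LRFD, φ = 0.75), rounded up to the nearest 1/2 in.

E100XX → F_EXX = 100 ksi.
Throat t_e = 0.707 × 0.4375 = 0.3093 in.
φr_n = 0.75 × 0.6 × 100 × 0.3093 = 13.92 kip/in.
L_req = P_u / φr_n = 210 / 13.92 = 15.09 in total.
Per side: 15.09 / 2 = 7.544 in.
Round up → use L = 8 in on each side.

L = 8 in on each side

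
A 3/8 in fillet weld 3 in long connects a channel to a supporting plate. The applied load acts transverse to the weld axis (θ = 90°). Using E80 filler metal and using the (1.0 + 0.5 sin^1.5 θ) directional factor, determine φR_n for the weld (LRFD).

E80XX → F_EXX = 80 ksi.
t_e = 0.707 × 0.375 = 0.2651 in; A_we = 0.2651 × 3 = 0.7954 in².
Directional factor: 1.0 + 0.5 sin^1.5(90°) = 1.5.
F_nw = 0.6 × 80 × 1.5 = 72 ksi.
φR_n = 0.75 × 72 × 0.7954 = 42.95 kips.

φR_n ≈ 43 kips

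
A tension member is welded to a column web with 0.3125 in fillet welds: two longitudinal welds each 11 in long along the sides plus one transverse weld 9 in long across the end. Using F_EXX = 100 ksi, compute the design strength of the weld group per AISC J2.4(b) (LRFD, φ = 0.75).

φR_n ≈ 320 kips

t_e = 0.707 × 0.3125 = 0.2209 in.
R_nwl = 0.6 × 100 × 0.2209 × 22 = 291.6 kips (longitudinal, 2 welds).
R_nwt = 0.6 × 100 × 0.2209 × 9 = 119.3 kips (transverse, base value).
(i) R_nwl + R_nwt = 410.9 kips; (ii) 0.85 R_nwl + 1.5 R_nwt = 426.9 kips.
R_n = max = 426.9 kips [governs: (ii)]; φR_n = 320.1 kips.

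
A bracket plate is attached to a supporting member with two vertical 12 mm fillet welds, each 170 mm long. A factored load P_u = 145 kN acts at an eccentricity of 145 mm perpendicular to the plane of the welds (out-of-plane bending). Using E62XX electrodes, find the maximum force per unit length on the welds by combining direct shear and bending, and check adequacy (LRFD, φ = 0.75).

E62XX → F_EXX = 620 MPa.
L_w = 2 × 170 = 340 mm; section modulus (unit throat) S = 2 × L²/6 = 9633 mm².
Direct shear f_v = P/L_w = 145×10³/340 = 426.5 N/mm.
Moment M = P × e = 145×10³ × 145 = 21025000 N·mm; bending f_b = M/S = 2183 N/mm.
f_max = √(f_v² + f_b²) = √(426.5² + 2183²) = 2224 N/mm.
φr_n = 0.75 × 0.6 × 620 × (0.707 × 12) = 2367 N/mm → adequate.

f_max ≈ 2220 N/mm; adequate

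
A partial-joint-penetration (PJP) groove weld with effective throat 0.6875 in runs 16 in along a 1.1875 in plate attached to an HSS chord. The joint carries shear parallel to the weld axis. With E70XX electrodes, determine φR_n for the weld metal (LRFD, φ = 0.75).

E70XX → F_EXX = 70 ksi.
Effective throat (given) t_e = 0.6875 in.
A_we = 0.6875 × 16 = 11 in².
F_nw = 0.6 F_EXX = 42 ksi.
φR_n = 0.75 × 42 × 11 = 346.5 kips.

φR_n ≈ 346 kips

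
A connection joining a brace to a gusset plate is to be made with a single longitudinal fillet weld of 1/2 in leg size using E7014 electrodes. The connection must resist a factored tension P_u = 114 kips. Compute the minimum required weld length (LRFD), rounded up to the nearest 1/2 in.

E70XX → F_EXX = 70 ksi.
Throat t_e = 0.707 × 0.5 = 0.3535 in.
φr_n = 0.75 × 0.6 × 70 × 0.3535 = 11.14 kips/in.
L_req = P_u / φr_n = 114 / 11.14 = 10.24 in total.
Round up → use L = 10.5 in.

L = 10.5 in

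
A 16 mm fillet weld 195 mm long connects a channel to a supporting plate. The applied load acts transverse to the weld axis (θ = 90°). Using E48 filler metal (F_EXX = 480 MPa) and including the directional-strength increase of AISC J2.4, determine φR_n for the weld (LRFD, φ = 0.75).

t_e = 0.707 × 16 = 11.31 mm; A_we = 11.31 × 195 = 2206 mm².
Directional factor: 1.0 + 0.5 sin^1.5(90°) = 1.5.
F_nw = 0.6 × 480 × 1.5 = 432 MPa.
φR_n = 0.75 × 432 × 2206 × 10⁻³ = 714.7 kN.

φR_n ≈ 715 kN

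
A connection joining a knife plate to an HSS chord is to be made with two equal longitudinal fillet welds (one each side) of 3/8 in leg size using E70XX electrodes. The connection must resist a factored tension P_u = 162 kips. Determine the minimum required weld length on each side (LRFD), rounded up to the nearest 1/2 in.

E70XX → F_EXX = 70 ksi.
Throat t_e = 0.707 × 0.375 = 0.2651 in.
φr_n = 0.75 × 0.6 × 70 × 0.2651 = 8.351 kips/in.
L_req = P_u / φr_n = 162 / 8.351 = 19.4 in total.
Per side: 19.4 / 2 = 9.699 in.
Round up → use L = 10 in on each side.

L = 10 in on each side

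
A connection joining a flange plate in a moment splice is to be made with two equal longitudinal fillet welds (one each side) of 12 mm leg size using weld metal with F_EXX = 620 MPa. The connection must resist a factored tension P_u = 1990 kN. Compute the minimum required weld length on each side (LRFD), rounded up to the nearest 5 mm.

Throat t_e = 0.707 × 12 = 8.484 mm.
φr_n = 0.75 × 0.6 × 620 × 8.484 × 10⁻³ = 2.367 kN/mm.
L_req = P_u / φr_n = 1990 / 2.367 = 840.7 mm total.
Per side: 840.7 / 2 = 420.4 mm.
Round up → use L = 425 mm on each side.

L = 425 mm on each side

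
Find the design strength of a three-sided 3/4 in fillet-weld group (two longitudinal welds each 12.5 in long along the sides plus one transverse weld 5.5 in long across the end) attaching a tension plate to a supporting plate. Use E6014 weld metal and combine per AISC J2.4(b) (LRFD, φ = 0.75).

φR_n ≈ 437 kips

E60XX → F_EXX = 60 ksi.
t_e = 0.707 × 0.75 = 0.5302 in.
R_nwl = 0.6 × 60 × 0.5302 × 25 = 477.2 kips (longitudinal, 2 welds).
R_nwt = 0.6 × 60 × 0.5302 × 5.5 = 105 kips (transverse, base value).
(i) R_nwl + R_nwt = 582.2 kips; (ii) 0.85 R_nwl + 1.5 R_nwt = 563.1 kips.
R_n = max = 582.2 kips [governs: (i)]; φR_n = 436.7 kips.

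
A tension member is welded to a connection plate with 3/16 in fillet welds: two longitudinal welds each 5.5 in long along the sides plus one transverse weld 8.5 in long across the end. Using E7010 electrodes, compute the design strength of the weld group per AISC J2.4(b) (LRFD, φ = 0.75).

φR_n ≈ 92.3 kip

E70XX → F_EXX = 70 ksi.
t_e = 0.707 × 0.1875 = 0.1326 in.
R_nwl = 0.6 × 70 × 0.1326 × 11 = 61.24 kip (longitudinal, 2 welds).
R_nwt = 0.6 × 70 × 0.1326 × 8.5 = 47.32 kip (transverse, base value).
(i) R_nwl + R_nwt = 108.6 kip; (ii) 0.85 R_nwl + 1.5 R_nwt = 123 kip.
R_n = max = 123 kip [governs: (ii)]; φR_n = 92.28 kip.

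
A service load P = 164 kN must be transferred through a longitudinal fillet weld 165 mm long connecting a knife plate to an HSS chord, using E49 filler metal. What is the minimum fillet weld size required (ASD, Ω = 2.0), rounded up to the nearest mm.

E49XX → F_EXX = 490 MPa.
Total weld length L = 165 mm.
Required throat t_e = P × Ω / (0.6 F_EXX × L) = 164 × 2.0 / (0.6 × 490 × 165 × 10⁻³) = 6.761 mm.
Required leg w = t_e / 0.707 = 9.564 mm → use 10 mm.

w = 10 mm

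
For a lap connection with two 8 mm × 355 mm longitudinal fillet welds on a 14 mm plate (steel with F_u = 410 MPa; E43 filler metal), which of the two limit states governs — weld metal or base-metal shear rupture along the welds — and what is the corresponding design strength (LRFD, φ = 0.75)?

E43XX → F_EXX = 430 MPa.
t_e = 0.707 × 8 = 5.656 mm; L = 710 mm.
Weld metal: φR_n = 0.75 × 0.6 × 430 × 5.656 × 710 × 10⁻³ = 777 kN.
Base metal (shear rupture): φR_n = 0.75 × 0.6 × 410 × 14 × 710 × 10⁻³ = 1834 kN.
Governing: weld metal.

φR_n ≈ 777 kN (weld metal governs)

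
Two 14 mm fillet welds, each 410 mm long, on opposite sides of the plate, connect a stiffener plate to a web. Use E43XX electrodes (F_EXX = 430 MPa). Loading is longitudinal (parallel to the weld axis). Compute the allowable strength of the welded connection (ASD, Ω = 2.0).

Effective throat t_e = 0.707 × 14 = 9.898 mm.
Total length L = 820 mm; A_we = 9.898 × 820 = 8116 mm².
F_nw = 0.6 F_EXX = 0.6 × 430 = 258 MPa.
R_n = 258 × 8116 × 10⁻³ = 2094 kN; R_n/Ω = 2094/2.0 = 1047 kN.

R_n/Ω ≈ 1050 kN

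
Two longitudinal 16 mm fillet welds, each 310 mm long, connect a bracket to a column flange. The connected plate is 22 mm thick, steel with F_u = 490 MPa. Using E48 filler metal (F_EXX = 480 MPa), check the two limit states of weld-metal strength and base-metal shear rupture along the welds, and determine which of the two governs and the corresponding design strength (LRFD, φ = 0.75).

φR_n ≈ 1510 kN (weld metal governs)

t_e = 0.707 × 16 = 11.31 mm; L = 620 mm.
Weld metal: φR_n = 0.75 × 0.6 × 480 × 11.31 × 620 × 10⁻³ = 1515 kN.
Base metal (shear rupture): φR_n = 0.75 × 0.6 × 490 × 22 × 620 × 10⁻³ = 3008 kN.
Governing: weld metal.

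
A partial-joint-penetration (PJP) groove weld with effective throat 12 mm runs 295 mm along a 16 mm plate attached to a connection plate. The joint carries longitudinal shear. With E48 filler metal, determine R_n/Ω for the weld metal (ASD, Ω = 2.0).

R_n/Ω ≈ 510 kN

E48XX → F_EXX = 480 MPa.
Effective throat (given) t_e = 12 mm.
A_we = 12 × 295 = 3540 mm².
F_nw = 0.6 F_EXX = 288 MPa.
R_n/Ω = (288 × 3540) / 2.0 × 10⁻³ = 509.8 kN.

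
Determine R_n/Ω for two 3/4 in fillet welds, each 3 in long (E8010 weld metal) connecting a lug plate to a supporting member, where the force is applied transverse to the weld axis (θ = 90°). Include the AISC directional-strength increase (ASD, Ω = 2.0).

E80XX → F_EXX = 80 ksi.
t_e = 0.707 × 0.75 = 0.5302 in; A_we = 0.5302 × 6 = 3.181 in².
Directional factor: 1.0 + 0.5 sin^1.5(90°) = 1.5.
F_nw = 0.6 × 80 × 1.5 = 72 ksi.
R_n/Ω = (72 × 3.181) / 2.0 = 114.5 kips.

R_n/Ω ≈ 115 kips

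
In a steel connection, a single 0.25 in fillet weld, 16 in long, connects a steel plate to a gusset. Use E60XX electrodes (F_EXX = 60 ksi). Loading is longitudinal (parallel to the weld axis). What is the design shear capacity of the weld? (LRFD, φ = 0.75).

φR_n ≈ 76.4 kip

Effective throat t_e = 0.707 × 0.25 = 0.1767 in.
Total length L = 16 in; A_we = 0.1767 × 16 = 2.828 in².
F_nw = 0.6 F_EXX = 0.6 × 60 = 36 ksi.
φR_n = 0.75 × 36 × 2.828 = 76.36 kip.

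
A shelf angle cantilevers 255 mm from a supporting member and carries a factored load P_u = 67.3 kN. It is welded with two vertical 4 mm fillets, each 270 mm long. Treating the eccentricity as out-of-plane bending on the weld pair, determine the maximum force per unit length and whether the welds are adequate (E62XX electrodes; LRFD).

E62XX → F_EXX = 620 MPa.
L_w = 2 × 270 = 540 mm; section modulus (unit throat) S = 2 × L²/6 = 24300 mm².
Direct shear f_v = P/L_w = 67.3×10³/540 = 124.6 N/mm.
Moment M = P × e = 67.3×10³ × 255 = 17162000 N·mm; bending f_b = M/S = 706.2 N/mm.
f_max = √(f_v² + f_b²) = √(124.6² + 706.2²) = 717.1 N/mm.
φr_n = 0.75 × 0.6 × 620 × (0.707 × 4) = 789 N/mm → adequate.

f_max ≈ 717 N/mm; adequate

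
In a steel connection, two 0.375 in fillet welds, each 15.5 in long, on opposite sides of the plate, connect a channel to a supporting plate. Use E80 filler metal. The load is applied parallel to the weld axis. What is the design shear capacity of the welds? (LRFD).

φR_n ≈ 296 kips

E80XX → F_EXX = 80 ksi.
Effective throat t_e = 0.707 × 0.375 = 0.2651 in.
Total length L = 31 in; A_we = 0.2651 × 31 = 8.219 in².
F_nw = 0.6 F_EXX = 0.6 × 80 = 48 ksi.
φR_n = 0.75 × 48 × 8.219 = 295.9 kips.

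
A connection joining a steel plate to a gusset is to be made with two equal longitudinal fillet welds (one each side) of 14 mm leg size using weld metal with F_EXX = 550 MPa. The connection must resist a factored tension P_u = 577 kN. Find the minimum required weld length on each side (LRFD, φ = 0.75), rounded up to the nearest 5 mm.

L = 120 mm on each side

Throat t_e = 0.707 × 14 = 9.898 mm.
φr_n = 0.75 × 0.6 × 550 × 9.898 × 10⁻³ = 2.45 kN/mm.
L_req = P_u / φr_n = 577 / 2.45 = 235.5 mm total.
Per side: 235.5 / 2 = 117.8 mm.
Round up → use L = 120 mm on each side.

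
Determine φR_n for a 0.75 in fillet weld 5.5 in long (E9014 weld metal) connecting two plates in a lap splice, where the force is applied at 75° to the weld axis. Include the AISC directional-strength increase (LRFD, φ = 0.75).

E90XX → F_EXX = 90 ksi.
t_e = 0.707 × 0.75 = 0.5302 in; A_we = 0.5302 × 5.5 = 2.916 in².
Directional factor: 1.0 + 0.5 sin^1.5(75°) = 1.475.
F_nw = 0.6 × 90 × 1.475 = 79.63 ksi.
φR_n = 0.75 × 79.63 × 2.916 = 174.2 kips.

φR_n ≈ 174 kips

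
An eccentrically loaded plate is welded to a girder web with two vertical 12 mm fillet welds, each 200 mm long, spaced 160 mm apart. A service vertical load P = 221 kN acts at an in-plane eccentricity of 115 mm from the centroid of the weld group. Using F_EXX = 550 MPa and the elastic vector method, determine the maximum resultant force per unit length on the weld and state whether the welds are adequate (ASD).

f_max ≈ 1260 N/mm; adequate

Total weld length L_w = 400 mm. Treat welds as unit-width lines.
Polar moment about centroid: J = 2[d³/12 + d(b/2)²] = 2[200³/12 + 200×80²] = 3893000 mm³.
Direct shear f_v = P/L_w = 221×10³ / 400 = 552.5 N/mm (vertical).
Torsion M = P·e = 221×10³ × 115 = 25415000 N·mm.
Critical point at (x, y) = (80, 100) from centroid. f_tx = M·y/J = 652.8 N/mm; f_ty = M·x/J = 522.2 N/mm.
Resultant f_max = √[f_tx² + (f_v + f_ty)²] = √[652.8² + (552.5 + 522.2)²] = 1257 N/mm.
Capacity per unit length: r_n/Ω = (1/2.0) × 0.6 × 550 × (0.707 × 12) = 1400 N/mm.
1257 ≤ 1400 → adequate.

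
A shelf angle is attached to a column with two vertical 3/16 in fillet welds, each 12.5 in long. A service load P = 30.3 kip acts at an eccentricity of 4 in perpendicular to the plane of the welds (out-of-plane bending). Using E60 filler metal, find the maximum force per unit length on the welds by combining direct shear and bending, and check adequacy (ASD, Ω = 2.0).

E60XX → F_EXX = 60 ksi.
L_w = 2 × 12.5 = 25 in; section modulus (unit throat) S = 2 × L²/6 = 52.08 in².
Direct shear f_v = P/L_w = 30.3/25 = 1.212 kip/in.
Moment M = P × e = 30.3 × 4 = 121.2 kip·in; bending f_b = M/S = 2.327 kip/in.
f_max = √(f_v² + f_b²) = √(1.212² + 2.327²) = 2.624 kip/in.
r_n/Ω = (1/2.0) × 0.6 × 60 × (0.707 × 0.1875) = 2.386 kip/in → NOT adequate.

f_max ≈ 2.62 kip/in; NOT adequate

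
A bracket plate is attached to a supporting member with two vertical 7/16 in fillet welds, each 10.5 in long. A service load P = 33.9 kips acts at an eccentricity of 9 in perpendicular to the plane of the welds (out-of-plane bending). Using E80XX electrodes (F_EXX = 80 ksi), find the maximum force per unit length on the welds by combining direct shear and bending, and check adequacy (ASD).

L_w = 2 × 10.5 = 21 in; section modulus (unit throat) S = 2 × L²/6 = 36.75 in².
Direct shear f_v = P/L_w = 33.9/21 = 1.614 kip/in.
Moment M = P × e = 33.9 × 9 = 305.1 kip·in; bending f_b = M/S = 8.302 kip/in.
f_max = √(f_v² + f_b²) = √(1.614² + 8.302²) = 8.458 kip/in.
r_n/Ω = (1/2.0) × 0.6 × 80 × (0.707 × 0.4375) = 7.423 kip/in → NOT adequate.

f_max ≈ 8.46 kip/in; NOT adequate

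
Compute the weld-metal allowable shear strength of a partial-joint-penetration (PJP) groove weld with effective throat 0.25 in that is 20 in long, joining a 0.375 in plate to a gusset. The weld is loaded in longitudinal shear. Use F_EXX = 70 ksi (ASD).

R_n/Ω ≈ 105 kip

Effective throat (given) t_e = 0.25 in.
A_we = 0.25 × 20 = 5 in².
F_nw = 0.6 F_EXX = 42 ksi.
R_n/Ω = (42 × 5) / 2.0 = 105 kip.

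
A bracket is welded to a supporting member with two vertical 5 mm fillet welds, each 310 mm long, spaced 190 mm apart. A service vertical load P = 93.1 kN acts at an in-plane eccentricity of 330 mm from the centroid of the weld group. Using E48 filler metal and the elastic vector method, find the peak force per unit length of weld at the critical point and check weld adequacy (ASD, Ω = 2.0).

f_max ≈ 621 N/mm; NOT adequate

E48XX → F_EXX = 480 MPa.
Total weld length L_w = 620 mm. Treat welds as unit-width lines.
Polar moment about centroid: J = 2[d³/12 + d(b/2)²] = 2[310³/12 + 310×95²] = 10560000 mm³.
Direct shear f_v = P/L_w = 93.1×10³ / 620 = 150.2 N/mm (vertical).
Torsion M = P·e = 93.1×10³ × 330 = 30723000 N·mm.
Critical point at (x, y) = (95, 155) from centroid. f_tx = M·y/J = 450.9 N/mm; f_ty = M·x/J = 276.4 N/mm.
Resultant f_max = √[f_tx² + (f_v + f_ty)²] = √[450.9² + (150.2 + 276.4)²] = 620.7 N/mm.
Capacity per unit length: r_n/Ω = (1/2.0) × 0.6 × 480 × (0.707 × 5) = 509 N/mm.
620.7 > 509 → NOT adequate.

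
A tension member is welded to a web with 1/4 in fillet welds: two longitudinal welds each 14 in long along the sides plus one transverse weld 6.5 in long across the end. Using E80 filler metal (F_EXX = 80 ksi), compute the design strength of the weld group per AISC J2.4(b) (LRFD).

t_e = 0.707 × 0.25 = 0.1767 in.
R_nwl = 0.6 × 80 × 0.1767 × 28 = 237.6 kips (longitudinal, 2 welds).
R_nwt = 0.6 × 80 × 0.1767 × 6.5 = 55.15 kips (transverse, base value).
(i) R_nwl + R_nwt = 292.7 kips; (ii) 0.85 R_nwl + 1.5 R_nwt = 284.6 kips.
R_n = max = 292.7 kips [governs: (i)]; φR_n = 219.5 kips.

φR_n ≈ 220 kips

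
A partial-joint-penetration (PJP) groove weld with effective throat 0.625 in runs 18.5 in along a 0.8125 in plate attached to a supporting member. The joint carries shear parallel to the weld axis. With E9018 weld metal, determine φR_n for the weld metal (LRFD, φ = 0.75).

φR_n ≈ 468 kips

E90XX → F_EXX = 90 ksi.
Effective throat (given) t_e = 0.625 in.
A_we = 0.625 × 18.5 = 11.56 in².
F_nw = 0.6 F_EXX = 54 ksi.
φR_n = 0.75 × 54 × 11.56 = 468.3 kips.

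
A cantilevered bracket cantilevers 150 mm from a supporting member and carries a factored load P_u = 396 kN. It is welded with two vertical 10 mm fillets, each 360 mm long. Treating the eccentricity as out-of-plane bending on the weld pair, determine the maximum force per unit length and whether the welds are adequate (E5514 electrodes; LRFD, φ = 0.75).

E55XX → F_EXX = 550 MPa.
L_w = 2 × 360 = 720 mm; section modulus (unit throat) S = 2 × L²/6 = 43200 mm².
Direct shear f_v = P/L_w = 396×10³/720 = 550 N/mm.
Moment M = P × e = 396×10³ × 150 = 59400000 N·mm; bending f_b = M/S = 1375 N/mm.
f_max = √(f_v² + f_b²) = √(550² + 1375²) = 1481 N/mm.
φr_n = 0.75 × 0.6 × 550 × (0.707 × 10) = 1750 N/mm → adequate.

f_max ≈ 1480 N/mm; adequate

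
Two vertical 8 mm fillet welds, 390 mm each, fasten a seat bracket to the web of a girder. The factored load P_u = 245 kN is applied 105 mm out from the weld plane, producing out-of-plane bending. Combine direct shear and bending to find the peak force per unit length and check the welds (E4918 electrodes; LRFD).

E49XX → F_EXX = 490 MPa.
L_w = 2 × 390 = 780 mm; section modulus (unit throat) S = 2 × L²/6 = 50700 mm².
Direct shear f_v = P/L_w = 245×10³/780 = 314.1 N/mm.
Moment M = P × e = 245×10³ × 105 = 25725000 N·mm; bending f_b = M/S = 507.4 N/mm.
f_max = √(f_v² + f_b²) = √(314.1² + 507.4²) = 596.8 N/mm.
φr_n = 0.75 × 0.6 × 490 × (0.707 × 8) = 1247 N/mm → adequate.

f_max ≈ 597 N/mm; adequate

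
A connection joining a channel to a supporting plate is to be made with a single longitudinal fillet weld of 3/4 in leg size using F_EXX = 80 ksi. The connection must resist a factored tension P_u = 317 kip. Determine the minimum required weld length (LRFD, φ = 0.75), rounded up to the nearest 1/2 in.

Throat t_e = 0.707 × 0.75 = 0.5302 in.
φr_n = 0.75 × 0.6 × 80 × 0.5302 = 19.09 kip/in.
L_req = P_u / φr_n = 317 / 19.09 = 16.61 in total.
Round up → use L = 17 in.

L = 17 in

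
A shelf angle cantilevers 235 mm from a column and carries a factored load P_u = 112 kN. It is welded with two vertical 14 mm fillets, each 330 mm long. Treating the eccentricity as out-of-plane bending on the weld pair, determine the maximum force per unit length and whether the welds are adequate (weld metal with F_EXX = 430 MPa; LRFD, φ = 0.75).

f_max ≈ 745 N/mm; adequate

L_w = 2 × 330 = 660 mm; section modulus (unit throat) S = 2 × L²/6 = 36300 mm².
Direct shear f_v = P/L_w = 112×10³/660 = 169.7 N/mm.
Moment M = P × e = 112×10³ × 235 = 26320000 N·mm; bending f_b = M/S = 725.1 N/mm.
f_max = √(f_v² + f_b²) = √(169.7² + 725.1²) = 744.7 N/mm.
φr_n = 0.75 × 0.6 × 430 × (0.707 × 14) = 1915 N/mm → adequate.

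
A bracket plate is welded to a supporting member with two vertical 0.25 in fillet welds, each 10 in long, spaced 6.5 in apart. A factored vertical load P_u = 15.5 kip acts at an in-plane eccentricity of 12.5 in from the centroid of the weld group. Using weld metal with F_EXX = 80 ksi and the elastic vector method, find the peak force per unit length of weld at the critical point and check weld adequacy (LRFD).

Total weld length L_w = 20 in. Treat welds as unit-width lines.
Polar moment about centroid: J = 2[d³/12 + d(b/2)²] = 2[10³/12 + 10×3.25²] = 377.9 in³.
Direct shear f_v = P/L_w = 15.5 / 20 = 0.775 kip/in (vertical).
Torsion M = P·e = 15.5 × 12.5 = 193.75 kip·in.
Critical point at (x, y) = (3.25, 5) from centroid. f_tx = M·y/J = 2.563 kip/in; f_ty = M·x/J = 1.666 kip/in.
Resultant f_max = √[f_tx² + (f_v + f_ty)²] = √[2.563² + (0.775 + 1.666)²] = 3.54 kip/in.
Capacity per unit length: φr_n = 0.75 × 0.6 × 80 × (0.707 × 0.25) = 6.363 kip/in.
3.54 ≤ 6.363 → adequate.

f_max ≈ 3.54 kip/in; adequate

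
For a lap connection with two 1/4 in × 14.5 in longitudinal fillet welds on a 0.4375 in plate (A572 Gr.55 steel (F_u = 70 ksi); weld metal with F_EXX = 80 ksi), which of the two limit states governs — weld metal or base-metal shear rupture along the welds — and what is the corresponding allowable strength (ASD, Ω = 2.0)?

R_n/Ω ≈ 123 kip (weld metal governs)

t_e = 0.707 × 0.25 = 0.1767 in; L = 29 in.
Weld metal: R_n/Ω = (1/2.0) × 0.6 × 80 × 0.1767 × 29 = 123 kip.
Base metal (shear rupture): R_n/Ω = (1/2.0) × 0.6 × 70 × 0.4375 × 29 = 266.4 kip.
Governing: weld metal.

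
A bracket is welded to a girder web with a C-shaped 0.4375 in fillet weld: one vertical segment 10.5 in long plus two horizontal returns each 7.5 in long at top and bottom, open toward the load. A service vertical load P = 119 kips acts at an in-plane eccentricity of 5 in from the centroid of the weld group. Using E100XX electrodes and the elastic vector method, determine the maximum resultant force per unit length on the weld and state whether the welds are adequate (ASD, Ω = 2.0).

E100XX → F_EXX = 100 ksi.
Total weld length L_w = 25.5 in. Treat welds as unit-width lines.
Centroid: x̄ = 2×7.5×3.75 / 25.5 = 2.206 in from the vertical weld.
Polar moment about centroid: J = I_x + I_y = [10.5³/12 + 2×7.5×5.25²] + [10.5×2.206² + 2(7.5³/12 + 7.5×1.544²)] = 667.1 in³.
Direct shear f_v = P/L_w = 119 / 25.5 = 4.667 kip/in (vertical).
Torsion M = P·e = 119 × 5 = 595 kip·in.
Critical point at (x, y) = (5.294, 5.25) from centroid. f_tx = M·y/J = 4.683 kip/in; f_ty = M·x/J = 4.722 kip/in.
Resultant f_max = √[f_tx² + (f_v + f_ty)²] = √[4.683² + (4.667 + 4.722)²] = 10.49 kip/in.
Capacity per unit length: r_n/Ω = (1/2.0) × 0.6 × 100 × (0.707 × 0.4375) = 9.279 kip/in.
10.49 > 9.279 → NOT adequate.

f_max ≈ 10.5 kip/in; NOT adequate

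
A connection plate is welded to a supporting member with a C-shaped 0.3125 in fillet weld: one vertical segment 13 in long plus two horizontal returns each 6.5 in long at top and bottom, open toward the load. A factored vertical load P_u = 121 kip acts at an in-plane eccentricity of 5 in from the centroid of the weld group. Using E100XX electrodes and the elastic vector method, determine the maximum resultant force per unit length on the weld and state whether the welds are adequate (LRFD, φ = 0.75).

E100XX → F_EXX = 100 ksi.
Total weld length L_w = 26 in. Treat welds as unit-width lines.
Centroid: x̄ = 2×6.5×3.25 / 26 = 1.625 in from the vertical weld.
Polar moment about centroid: J = I_x + I_y = [13³/12 + 2×6.5×6.5²] + [13×1.625² + 2(6.5³/12 + 6.5×1.625²)] = 846.8 in³.
Direct shear f_v = P/L_w = 121 / 26 = 4.654 kip/in (vertical).
Torsion M = P·e = 121 × 5 = 605 kip·in.
Critical point at (x, y) = (4.875, 6.5) from centroid. f_tx = M·y/J = 4.644 kip/in; f_ty = M·x/J = 3.483 kip/in.
Resultant f_max = √[f_tx² + (f_v + f_ty)²] = √[4.644² + (4.654 + 3.483)²] = 9.369 kip/in.
Capacity per unit length: φr_n = 0.75 × 0.6 × 100 × (0.707 × 0.3125) = 9.942 kip/in.
9.369 ≤ 9.942 → adequate.

f_max ≈ 9.37 kip/in; adequate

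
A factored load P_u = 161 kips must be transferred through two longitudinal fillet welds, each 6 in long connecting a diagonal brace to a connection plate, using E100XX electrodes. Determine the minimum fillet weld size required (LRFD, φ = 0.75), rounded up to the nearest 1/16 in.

w = 7/16 in

E100XX → F_EXX = 100 ksi.
Total weld length L = 12 in.
Required throat t_e = P_u / (φ × 0.6 F_EXX × L) = 161 / (0.75 × 0.6 × 100 × 12) = 0.2981 in.
Required leg w = t_e / 0.707 = 0.4217 in → use 7/16 in.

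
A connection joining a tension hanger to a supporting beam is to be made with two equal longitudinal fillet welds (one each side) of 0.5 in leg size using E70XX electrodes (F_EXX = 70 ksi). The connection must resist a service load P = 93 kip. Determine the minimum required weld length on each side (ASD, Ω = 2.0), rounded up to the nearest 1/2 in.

Throat t_e = 0.707 × 0.5 = 0.3535 in.
r_n/Ω = (0.6 × 70 × 0.3535) / 2.0 = 7.423 kip/in.
L_req = P / (r_n/Ω) = 93 / 7.423 = 12.53 in total.
Per side: 12.53 / 2 = 6.264 in.
Round up → use L = 6.5 in on each side.

L = 6.5 in on each side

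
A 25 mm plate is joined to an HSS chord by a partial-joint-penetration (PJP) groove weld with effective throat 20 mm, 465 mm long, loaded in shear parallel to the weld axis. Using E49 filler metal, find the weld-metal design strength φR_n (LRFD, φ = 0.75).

E49XX → F_EXX = 490 MPa.
Effective throat (given) t_e = 20 mm.
A_we = 20 × 465 = 9300 mm².
F_nw = 0.6 F_EXX = 294 MPa.
φR_n = 0.75 × 294 × 9300 × 10⁻³ = 2051 kN.

φR_n ≈ 2050 kN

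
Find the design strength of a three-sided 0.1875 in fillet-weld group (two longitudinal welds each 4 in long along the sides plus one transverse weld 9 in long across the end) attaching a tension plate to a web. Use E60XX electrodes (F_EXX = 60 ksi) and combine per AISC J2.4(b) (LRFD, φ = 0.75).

t_e = 0.707 × 0.1875 = 0.1326 in.
R_nwl = 0.6 × 60 × 0.1326 × 8 = 38.18 kips (longitudinal, 2 welds).
R_nwt = 0.6 × 60 × 0.1326 × 9 = 42.95 kips (transverse, base value).
(i) R_nwl + R_nwt = 81.13 kips; (ii) 0.85 R_nwl + 1.5 R_nwt = 96.88 kips.
R_n = max = 96.88 kips [governs: (ii)]; φR_n = 72.66 kips.

φR_n ≈ 72.7 kips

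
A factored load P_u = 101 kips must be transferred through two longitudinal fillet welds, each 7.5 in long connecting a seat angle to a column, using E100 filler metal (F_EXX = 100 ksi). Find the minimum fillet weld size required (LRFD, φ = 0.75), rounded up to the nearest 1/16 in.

w = 1/4 in

Total weld length L = 15 in.
Required throat t_e = P_u / (φ × 0.6 F_EXX × L) = 101 / (0.75 × 0.6 × 100 × 15) = 0.1496 in.
Required leg w = t_e / 0.707 = 0.2116 in → use 1/4 in.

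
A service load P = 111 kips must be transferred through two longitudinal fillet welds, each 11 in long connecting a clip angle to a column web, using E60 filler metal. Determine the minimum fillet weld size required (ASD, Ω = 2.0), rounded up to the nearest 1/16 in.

E60XX → F_EXX = 60 ksi.
Total weld length L = 22 in.
Required throat t_e = P × Ω / (0.6 F_EXX × L) = 111 × 2.0 / (0.6 × 60 × 22) = 0.2803 in.
Required leg w = t_e / 0.707 = 0.3965 in → use 7/16 in.

w = 7/16 in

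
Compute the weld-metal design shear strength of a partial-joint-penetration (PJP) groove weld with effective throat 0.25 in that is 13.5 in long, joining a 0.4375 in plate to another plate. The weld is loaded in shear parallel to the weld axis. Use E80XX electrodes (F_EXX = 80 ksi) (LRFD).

φR_n ≈ 122 kips

Effective throat (given) t_e = 0.25 in.
A_we = 0.25 × 13.5 = 3.375 in².
F_nw = 0.6 F_EXX = 48 ksi.
φR_n = 0.75 × 48 × 3.375 = 121.5 kips.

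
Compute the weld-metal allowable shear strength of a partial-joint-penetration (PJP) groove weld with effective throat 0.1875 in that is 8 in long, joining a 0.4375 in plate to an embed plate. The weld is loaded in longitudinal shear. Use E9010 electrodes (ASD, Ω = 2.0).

E90XX → F_EXX = 90 ksi.
Effective throat (given) t_e = 0.1875 in.
A_we = 0.1875 × 8 = 1.5 in².
F_nw = 0.6 F_EXX = 54 ksi.
R_n/Ω = (54 × 1.5) / 2.0 = 40.5 kips.

R_n/Ω ≈ 40.5 kips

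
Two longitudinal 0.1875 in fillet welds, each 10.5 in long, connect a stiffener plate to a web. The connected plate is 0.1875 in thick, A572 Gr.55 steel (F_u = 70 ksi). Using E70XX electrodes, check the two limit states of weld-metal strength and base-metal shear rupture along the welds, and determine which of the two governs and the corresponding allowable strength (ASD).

E70XX → F_EXX = 70 ksi.
t_e = 0.707 × 0.1875 = 0.1326 in; L = 21 in.
Weld metal: R_n/Ω = (1/2.0) × 0.6 × 70 × 0.1326 × 21 = 58.46 kip.
Base metal (shear rupture): R_n/Ω = (1/2.0) × 0.6 × 70 × 0.1875 × 21 = 82.69 kip.
Governing: weld metal.

R_n/Ω ≈ 58.5 kip (weld metal governs)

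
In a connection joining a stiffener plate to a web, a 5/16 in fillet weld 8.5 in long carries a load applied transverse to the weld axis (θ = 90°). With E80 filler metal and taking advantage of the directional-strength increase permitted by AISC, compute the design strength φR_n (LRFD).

φR_n ≈ 101 kips

E80XX → F_EXX = 80 ksi.
t_e = 0.707 × 0.3125 = 0.2209 in; A_we = 0.2209 × 8.5 = 1.878 in².
Directional factor: 1.0 + 0.5 sin^1.5(90°) = 1.5.
F_nw = 0.6 × 80 × 1.5 = 72 ksi.
φR_n = 0.75 × 72 × 1.878 = 101.4 kips.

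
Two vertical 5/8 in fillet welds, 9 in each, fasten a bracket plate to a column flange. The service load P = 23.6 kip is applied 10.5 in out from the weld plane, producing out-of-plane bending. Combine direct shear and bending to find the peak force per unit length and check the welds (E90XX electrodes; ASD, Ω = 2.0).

f_max ≈ 9.27 kip/in; adequate

E90XX → F_EXX = 90 ksi.
L_w = 2 × 9 = 18 in; section modulus (unit throat) S = 2 × L²/6 = 27 in².
Direct shear f_v = P/L_w = 23.6/18 = 1.311 kip/in.
Moment M = P × e = 23.6 × 10.5 = 247.8 kip·in; bending f_b = M/S = 9.178 kip/in.
f_max = √(f_v² + f_b²) = √(1.311² + 9.178²) = 9.271 kip/in.
r_n/Ω = (1/2.0) × 0.6 × 90 × (0.707 × 0.625) = 11.93 kip/in → adequate.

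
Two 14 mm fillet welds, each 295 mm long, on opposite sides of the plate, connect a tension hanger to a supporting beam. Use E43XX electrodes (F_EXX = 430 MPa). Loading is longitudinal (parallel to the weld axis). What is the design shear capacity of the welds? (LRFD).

φR_n ≈ 1130 kN

Effective throat t_e = 0.707 × 14 = 9.898 mm.
Total length L = 590 mm; A_we = 9.898 × 590 = 5840 mm².
F_nw = 0.6 F_EXX = 0.6 × 430 = 258 MPa.
φR_n = 0.75 × 258 × 5840 × 10⁻³ = 1130 kN.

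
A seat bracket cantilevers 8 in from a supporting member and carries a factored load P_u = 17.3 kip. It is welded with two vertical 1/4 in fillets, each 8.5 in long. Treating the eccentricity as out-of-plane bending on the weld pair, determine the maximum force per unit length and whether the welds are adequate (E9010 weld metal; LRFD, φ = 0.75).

f_max ≈ 5.84 kip/in; adequate

E90XX → F_EXX = 90 ksi.
L_w = 2 × 8.5 = 17 in; section modulus (unit throat) S = 2 × L²/6 = 24.08 in².
Direct shear f_v = P/L_w = 17.3/17 = 1.018 kip/in.
Moment M = P × e = 17.3 × 8 = 138.4 kip·in; bending f_b = M/S = 5.747 kip/in.
f_max = √(f_v² + f_b²) = √(1.018² + 5.747²) = 5.836 kip/in.
φr_n = 0.75 × 0.6 × 90 × (0.707 × 0.25) = 7.158 kip/in → adequate.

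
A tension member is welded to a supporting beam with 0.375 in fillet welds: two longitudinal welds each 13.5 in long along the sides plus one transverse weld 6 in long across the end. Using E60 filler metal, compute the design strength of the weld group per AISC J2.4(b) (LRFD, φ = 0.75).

E60XX → F_EXX = 60 ksi.
t_e = 0.707 × 0.375 = 0.2651 in.
R_nwl = 0.6 × 60 × 0.2651 × 27 = 257.7 kips (longitudinal, 2 welds).
R_nwt = 0.6 × 60 × 0.2651 × 6 = 57.27 kips (transverse, base value).
(i) R_nwl + R_nwt = 315 kips; (ii) 0.85 R_nwl + 1.5 R_nwt = 304.9 kips.
R_n = max = 315 kips [governs: (i)]; φR_n = 236.2 kips.

φR_n ≈ 236 kips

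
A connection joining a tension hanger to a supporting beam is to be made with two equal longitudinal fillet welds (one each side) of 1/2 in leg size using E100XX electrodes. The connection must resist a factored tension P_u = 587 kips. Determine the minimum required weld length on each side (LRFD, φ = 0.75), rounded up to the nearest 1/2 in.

E100XX → F_EXX = 100 ksi.
Throat t_e = 0.707 × 0.5 = 0.3535 in.
φr_n = 0.75 × 0.6 × 100 × 0.3535 = 15.91 kips/in.
L_req = P_u / φr_n = 587 / 15.91 = 36.9 in total.
Per side: 36.9 / 2 = 18.45 in.
Round up → use L = 18.5 in on each side.

L = 18.5 in on each side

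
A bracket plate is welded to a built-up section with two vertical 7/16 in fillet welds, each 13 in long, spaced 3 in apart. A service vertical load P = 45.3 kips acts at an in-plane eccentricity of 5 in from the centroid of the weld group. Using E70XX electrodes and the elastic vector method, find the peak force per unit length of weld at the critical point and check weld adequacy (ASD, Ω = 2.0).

f_max ≈ 4.3 kip/in; adequate

E70XX → F_EXX = 70 ksi.
Total weld length L_w = 26 in. Treat welds as unit-width lines.
Polar moment about centroid: J = 2[d³/12 + d(b/2)²] = 2[13³/12 + 13×1.5²] = 424.7 in³.
Direct shear f_v = P/L_w = 45.3 / 26 = 1.742 kip/in (vertical).
Torsion M = P·e = 45.3 × 5 = 226.5 kip·in.
Critical point at (x, y) = (1.5, 6.5) from centroid. f_tx = M·y/J = 3.467 kip/in; f_ty = M·x/J = 0.8 kip/in.
Resultant f_max = √[f_tx² + (f_v + f_ty)²] = √[3.467² + (1.742 + 0.8)²] = 4.299 kip/in.
Capacity per unit length: r_n/Ω = (1/2.0) × 0.6 × 70 × (0.707 × 0.4375) = 6.496 kip/in.
4.299 ≤ 6.496 → adequate.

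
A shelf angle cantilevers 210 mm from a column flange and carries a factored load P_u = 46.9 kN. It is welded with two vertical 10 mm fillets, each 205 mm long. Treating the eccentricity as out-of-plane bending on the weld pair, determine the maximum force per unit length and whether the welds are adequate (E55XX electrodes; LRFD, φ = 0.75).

f_max ≈ 712 N/mm; adequate

E55XX → F_EXX = 550 MPa.
L_w = 2 × 205 = 410 mm; section modulus (unit throat) S = 2 × L²/6 = 14010 mm².
Direct shear f_v = P/L_w = 46.9×10³/410 = 114.4 N/mm.
Moment M = P × e = 46.9×10³ × 210 = 9849000 N·mm; bending f_b = M/S = 703.1 N/mm.
f_max = √(f_v² + f_b²) = √(114.4² + 703.1²) = 712.3 N/mm.
φr_n = 0.75 × 0.6 × 550 × (0.707 × 10) = 1750 N/mm → adequate.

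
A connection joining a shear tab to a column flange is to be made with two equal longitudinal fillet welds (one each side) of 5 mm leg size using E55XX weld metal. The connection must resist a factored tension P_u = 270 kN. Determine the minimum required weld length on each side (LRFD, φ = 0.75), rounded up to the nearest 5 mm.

E55XX → F_EXX = 550 MPa.
Throat t_e = 0.707 × 5 = 3.535 mm.
φr_n = 0.75 × 0.6 × 550 × 3.535 × 10⁻³ = 0.8749 kN/mm.
L_req = P_u / φr_n = 270 / 0.8749 = 308.6 mm total.
Per side: 308.6 / 2 = 154.3 mm.
Round up → use L = 155 mm on each side.

L = 155 mm on each side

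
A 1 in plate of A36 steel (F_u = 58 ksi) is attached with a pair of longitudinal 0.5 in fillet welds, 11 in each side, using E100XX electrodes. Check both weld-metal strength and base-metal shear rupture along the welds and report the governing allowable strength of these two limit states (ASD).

E100XX → F_EXX = 100 ksi.
t_e = 0.707 × 0.5 = 0.3535 in; L = 22 in.
Weld metal: R_n/Ω = (1/2.0) × 0.6 × 100 × 0.3535 × 22 = 233.3 kip.
Base metal (shear rupture): R_n/Ω = (1/2.0) × 0.6 × 58 × 1 × 22 = 382.8 kip.
Governing: weld metal.

R_n/Ω ≈ 233 kip (weld metal governs)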